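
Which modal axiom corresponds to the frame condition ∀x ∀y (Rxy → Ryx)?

This is symmetry; the standard corresponding axiom is B: q → □◇q.

q → □◇q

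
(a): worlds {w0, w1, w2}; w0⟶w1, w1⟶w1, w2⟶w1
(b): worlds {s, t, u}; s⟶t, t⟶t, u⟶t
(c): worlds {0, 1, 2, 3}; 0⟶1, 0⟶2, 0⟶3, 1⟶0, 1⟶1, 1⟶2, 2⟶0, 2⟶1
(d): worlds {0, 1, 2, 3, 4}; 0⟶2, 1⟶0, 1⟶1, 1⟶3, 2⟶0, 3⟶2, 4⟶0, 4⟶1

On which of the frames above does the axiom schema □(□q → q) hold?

This is the axiom for shift-reflexivity; its first-order frame correspondent is ∀x ∀y (Rxy → Ryy).
(a): condition met.
(b): condition met.
(c): fails — R10 but not R00.
(d): fails — R10 but not R00.

(a), (b)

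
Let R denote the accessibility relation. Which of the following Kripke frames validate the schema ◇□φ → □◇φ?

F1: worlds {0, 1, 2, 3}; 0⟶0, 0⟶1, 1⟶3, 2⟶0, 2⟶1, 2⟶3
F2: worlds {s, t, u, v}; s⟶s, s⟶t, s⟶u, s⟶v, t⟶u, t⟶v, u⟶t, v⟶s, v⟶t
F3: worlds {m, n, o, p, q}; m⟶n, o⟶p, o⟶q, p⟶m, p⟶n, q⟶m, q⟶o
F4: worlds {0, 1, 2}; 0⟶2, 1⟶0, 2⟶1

Frame correspondent (Sahlqvist): ∀x ∀y ∀z (Rxy ∧ Rxz → ∃w (Ryw ∧ Rzw)) — i.e. convergence.
F1: fails — R00 and R01 but 0 and 1 have no common successor.
F2: fails — Rsv and Rst but v and t have no common successor.
F3: fails — Rmn and Rmn but n and n have no common successor.
F4: satisfies the condition.

F4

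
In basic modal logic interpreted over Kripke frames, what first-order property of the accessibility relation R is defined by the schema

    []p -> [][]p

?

transitivity

This schema is the 4 axiom.
It corresponds to transitivity: forall x forall y forall z (Rxy & Ryz -> Rxz).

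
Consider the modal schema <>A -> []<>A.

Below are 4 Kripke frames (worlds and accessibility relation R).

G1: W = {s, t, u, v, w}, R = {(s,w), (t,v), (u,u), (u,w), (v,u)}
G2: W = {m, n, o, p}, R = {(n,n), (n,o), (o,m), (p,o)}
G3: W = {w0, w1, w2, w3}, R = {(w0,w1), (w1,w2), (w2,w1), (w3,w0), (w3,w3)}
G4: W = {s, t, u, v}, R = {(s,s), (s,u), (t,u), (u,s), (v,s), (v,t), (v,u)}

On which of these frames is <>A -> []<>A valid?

The schema corresponds to the Euclidean property: forall x forall y forall z (Rxy & Rxz -> Ryz).
G1: fails — Rsw and Rsw but not Rww.
G2: fails — Rno and Rnn but not Ron.
G3: fails — Rw0w1 and Rw0w1 but not Rw1w1.
G4: fails — Rsu and Rsu but not Ruu.

none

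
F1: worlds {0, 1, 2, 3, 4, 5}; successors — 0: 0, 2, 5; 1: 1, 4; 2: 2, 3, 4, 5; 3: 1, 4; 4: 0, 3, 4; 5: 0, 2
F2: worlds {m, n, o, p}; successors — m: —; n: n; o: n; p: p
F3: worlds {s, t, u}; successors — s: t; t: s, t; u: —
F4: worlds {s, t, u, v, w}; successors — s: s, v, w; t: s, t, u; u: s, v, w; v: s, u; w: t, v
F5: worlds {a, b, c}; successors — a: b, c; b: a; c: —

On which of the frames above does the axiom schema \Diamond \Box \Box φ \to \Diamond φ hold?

F1, F2, F3, F4

This is the axiom for a generalized confluence (Geach) condition; its first-order frame correspondent is \forall x \forall y (xRy \to \exists w (y R^2 w \wedge xRw)).
F1: ✓.
F2: ✓.
F3: ✓.
F4: ✓.
F5: fails — aRc but no w with cR²w and aRw.
Valid on: F1, F2, F3, F4.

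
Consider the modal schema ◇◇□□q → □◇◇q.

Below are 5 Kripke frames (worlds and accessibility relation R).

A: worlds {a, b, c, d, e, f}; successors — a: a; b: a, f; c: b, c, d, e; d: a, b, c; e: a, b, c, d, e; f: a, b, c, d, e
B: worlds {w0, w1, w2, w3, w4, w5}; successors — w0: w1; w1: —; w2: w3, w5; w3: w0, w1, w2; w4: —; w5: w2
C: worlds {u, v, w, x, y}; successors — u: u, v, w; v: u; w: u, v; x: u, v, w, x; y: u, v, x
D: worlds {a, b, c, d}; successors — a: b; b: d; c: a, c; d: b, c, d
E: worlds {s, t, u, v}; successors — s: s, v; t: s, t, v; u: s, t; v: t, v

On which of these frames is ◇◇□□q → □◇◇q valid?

A, C, E

The schema corresponds to a generalized confluence (Geach) condition: ∀x ∀y ∀z ((xR²y ∧ xRz) → ∃w (yR²w ∧ zR²w)).
A: satisfies the condition.
B: fails — w2R²w0, w2Rw3 but no w with w0R²w and w3R²w.
C: satisfies the condition.
D: fails — cR²a, cRc but no w with aR²w and cR²w.
E: satisfies the condition.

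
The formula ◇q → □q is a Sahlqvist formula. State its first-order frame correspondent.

Suppose ◇q→□q is valid. Take Rxy, Rxz and set V(q)={y}. Then ◇q at x, so □q at x, so q at z, i.e. z=y.
Conversely, on a frame with partial functionality the schema holds at every world under every valuation.
Frame condition: ∀x ∀y ∀z (Rxy ∧ Rxz → y = z).

Partial functionality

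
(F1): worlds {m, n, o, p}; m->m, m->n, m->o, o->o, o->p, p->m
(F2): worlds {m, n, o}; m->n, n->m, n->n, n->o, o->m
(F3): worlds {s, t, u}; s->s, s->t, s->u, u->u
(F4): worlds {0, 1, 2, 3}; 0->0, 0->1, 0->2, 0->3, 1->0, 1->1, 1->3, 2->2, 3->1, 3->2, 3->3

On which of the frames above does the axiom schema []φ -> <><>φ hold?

(F4)

This is the axiom for a generalized confluence (Geach) condition; its first-order frame correspondent is forall x exists w (xRw & x R^2 w).
(F1): fails — at n but no w with nRw and nR²w.
(F2): fails — at o but no w with oRw and oR²w.
(F3): fails — at t but no w with tRw and tR²w.
(F4): holds.
Valid on: (F4).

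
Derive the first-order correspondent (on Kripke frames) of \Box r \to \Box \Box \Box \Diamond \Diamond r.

This is a Sahlqvist (Geach-type) schema ◇^0□^1r → □^3◇^2r.
First-order correspondent: \forall x \forall z (x R^3 z \to \exists w (xRw \wedge z R^2 w)).

\forall x \forall z (x R^3 z \to \exists w (xRw \wedge z R^2 w))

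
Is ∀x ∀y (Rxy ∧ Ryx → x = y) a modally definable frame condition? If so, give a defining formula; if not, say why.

Modal frame validity is preserved under surjective bounded morphisms.
The 8-cycle (worlds s,t,u,v,w,x,y,z with s→t→u→v→w→x→y→z→s) is antisymmetric. Sending even-indexed worlds to • and odd-indexed worlds to ∘ is a surjective bounded morphism onto the two-world frame with •↔∘, which is not antisymmetric.
So no modal formula (or set of formulas) defines exactly the antisymmetric frames.

Not modally definable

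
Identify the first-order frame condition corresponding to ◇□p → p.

Equivalently (dual form): p → □◇p.
Suppose p→□◇p is valid. Take Rxy and set V(p)={x}. Then p at x, so □◇p at x, so ◇p at y, so some z with Ryz has p; z=x, i.e. Ryx.
Conversely, any frame satisfying ∀x ∀y (Rxy → Ryx) validates the schema.
So the correspondent is symmetry.

symmetry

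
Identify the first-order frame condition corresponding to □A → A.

This schema is the T axiom.
Its frame correspondent is reflexivity — ∀x Rxx.

reflexivity: ∀x Rxx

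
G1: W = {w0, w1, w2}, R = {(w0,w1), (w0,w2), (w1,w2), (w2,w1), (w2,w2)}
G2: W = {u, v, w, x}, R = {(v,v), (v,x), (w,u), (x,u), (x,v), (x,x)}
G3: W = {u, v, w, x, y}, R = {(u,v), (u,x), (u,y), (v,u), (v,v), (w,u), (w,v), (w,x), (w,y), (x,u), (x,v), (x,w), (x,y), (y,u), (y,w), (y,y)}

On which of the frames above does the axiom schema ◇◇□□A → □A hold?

G1

The schema corresponds to a generalized confluence (Geach) condition: ∀x ∀y ∀z ((xR²y ∧ xRz) → ∃w (yR²w ∧ z = w)).
G1: satisfies the condition.
G2: fails — vR²u, vRv but no t with uR²t and v=t.
G3: fails — uR²u, uRx but no t with uR²t and x=t.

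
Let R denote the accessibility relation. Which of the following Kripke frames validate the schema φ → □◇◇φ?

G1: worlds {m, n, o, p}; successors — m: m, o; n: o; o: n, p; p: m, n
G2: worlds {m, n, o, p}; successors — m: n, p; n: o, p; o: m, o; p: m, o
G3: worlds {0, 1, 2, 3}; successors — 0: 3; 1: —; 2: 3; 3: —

G2

Frame correspondent (Sahlqvist): ∀x ∀z (xRz → ∃w (x = w ∧ zR²w)) — i.e. a generalized confluence (Geach) condition.
G1: fails — oRn but no w with o=w and nR²w.
G2: satisfies the condition.
G3: fails — 0R3 but no w with 0=w and 3R²w.
Valid on: G2.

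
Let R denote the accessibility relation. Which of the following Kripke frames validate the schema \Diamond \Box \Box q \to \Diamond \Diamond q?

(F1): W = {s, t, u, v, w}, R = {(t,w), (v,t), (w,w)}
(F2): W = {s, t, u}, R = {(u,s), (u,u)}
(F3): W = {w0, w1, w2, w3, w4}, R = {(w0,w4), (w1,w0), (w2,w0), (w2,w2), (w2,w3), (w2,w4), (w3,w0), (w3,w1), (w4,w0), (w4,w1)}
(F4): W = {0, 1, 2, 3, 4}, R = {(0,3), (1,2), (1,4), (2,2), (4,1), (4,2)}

(F1)

Frame correspondent (Sahlqvist): \forall x \forall y (xRy \to \exists w (y R^2 w \wedge x R^2 w)) — i.e. a generalized confluence (Geach) condition.
(F1): ✓.
(F2): fails — uRs but no w with sR²w and uR²w.
(F3): fails — w1Rw0 but no w with w0R²w and w1R²w.
(F4): fails — 0R3 but no w with 3R²w and 0R²w.
Valid on: (F1).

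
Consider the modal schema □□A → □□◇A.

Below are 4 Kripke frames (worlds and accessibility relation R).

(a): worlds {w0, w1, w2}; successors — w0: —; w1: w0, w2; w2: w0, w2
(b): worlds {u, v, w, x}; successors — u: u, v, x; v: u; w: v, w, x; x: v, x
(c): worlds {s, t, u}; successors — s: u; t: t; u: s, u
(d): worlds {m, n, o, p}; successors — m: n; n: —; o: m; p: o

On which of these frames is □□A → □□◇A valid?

(b), (c)

Frame correspondent (Sahlqvist): ∀x ∀z (xR²z → ∃w (xR²w ∧ zRw)) — i.e. a generalized confluence (Geach) condition.
(a): fails — w1R²w0 but no w with w1R²w and w0Rw.
(b): holds.
(c): holds.
(d): fails — oR²n but no w with oR²w and nRw.
Valid on: (b), (c).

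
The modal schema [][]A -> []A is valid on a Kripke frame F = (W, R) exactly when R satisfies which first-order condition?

This is the C4 axiom.
Its frame correspondent is density — forall x forall y (Rxy -> exists z (Rxz & Rzy)).

Density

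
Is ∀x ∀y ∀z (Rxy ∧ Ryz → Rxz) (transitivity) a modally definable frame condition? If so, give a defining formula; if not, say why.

Yes: it is transitivity, defined by the 4 schema □p → □□p.
Suppose □p→□□p is valid. Take Rxy, Ryz and set V(p)={w : Rxw}. Then □p at x, so □□p at x, so □p at y, so p at z, i.e. Rxz.

Yes, by □p → □□p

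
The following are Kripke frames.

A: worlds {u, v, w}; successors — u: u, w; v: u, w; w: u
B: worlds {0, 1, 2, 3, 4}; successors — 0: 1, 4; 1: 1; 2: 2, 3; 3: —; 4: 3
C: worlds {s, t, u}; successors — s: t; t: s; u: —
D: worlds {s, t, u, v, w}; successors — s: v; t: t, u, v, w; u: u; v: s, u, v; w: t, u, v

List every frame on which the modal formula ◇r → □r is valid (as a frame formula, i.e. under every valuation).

The schema corresponds to partial functionality: ∀x ∀y ∀z (Rxy ∧ Rxz → y = z).
A: fails — u sees both u and w.
B: fails — 0 sees both 1 and 4.
C: condition met.
D: fails — t sees both t and u.

C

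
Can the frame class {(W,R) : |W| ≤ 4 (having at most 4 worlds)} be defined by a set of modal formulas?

Not definable by any modal formula

Modal frame validity is preserved under disjoint unions.
Any modal formula valid on each of 5 disjoint one-world frames is valid on their disjoint union (validity is preserved under disjoint unions). Each one-world frame has |W|=1≤4, but the union has |W|=5.
So no modal formula (or set of formulas) defines exactly the |W|≤4 frames.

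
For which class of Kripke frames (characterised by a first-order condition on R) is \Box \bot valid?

emptiness of R

□⊥ is valid iff no world has any successor (otherwise □⊥ fails at any world with one).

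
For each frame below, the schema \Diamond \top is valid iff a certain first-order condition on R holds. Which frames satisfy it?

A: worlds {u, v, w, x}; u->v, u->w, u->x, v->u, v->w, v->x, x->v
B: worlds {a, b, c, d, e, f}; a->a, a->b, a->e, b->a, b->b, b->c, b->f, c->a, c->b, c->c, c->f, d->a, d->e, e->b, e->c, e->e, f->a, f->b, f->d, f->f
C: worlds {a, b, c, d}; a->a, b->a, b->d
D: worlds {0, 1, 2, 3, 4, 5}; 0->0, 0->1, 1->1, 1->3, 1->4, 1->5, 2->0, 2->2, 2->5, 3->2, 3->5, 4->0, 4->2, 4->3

This is the axiom for seriality; its first-order frame correspondent is \forall x \exists y Rxy.
A: fails — world w has no successor.
B: ✓.
C: fails — world c has no successor.
D: fails — world 5 has no successor.
Valid on: B.

B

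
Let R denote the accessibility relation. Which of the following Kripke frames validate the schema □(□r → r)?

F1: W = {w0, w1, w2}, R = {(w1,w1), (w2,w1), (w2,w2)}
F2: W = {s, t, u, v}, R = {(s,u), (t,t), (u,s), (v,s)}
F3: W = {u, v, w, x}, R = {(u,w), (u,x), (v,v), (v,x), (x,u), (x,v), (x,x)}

The schema corresponds to shift-reflexivity: ∀x ∀y (Rxy → Ryy).
F1: satisfies the condition.
F2: fails — Rsu but not Ruu.
F3: fails — Ruw but not Rww.

F1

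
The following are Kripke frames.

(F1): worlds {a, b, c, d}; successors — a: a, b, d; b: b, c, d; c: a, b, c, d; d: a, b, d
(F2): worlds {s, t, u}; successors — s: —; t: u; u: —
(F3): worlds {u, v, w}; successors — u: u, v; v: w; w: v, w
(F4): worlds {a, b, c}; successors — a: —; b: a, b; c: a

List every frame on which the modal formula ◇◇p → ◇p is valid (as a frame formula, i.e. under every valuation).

This is the axiom for transitivity; its first-order frame correspondent is ∀x ∀y ∀z (Rxy ∧ Ryz → Rxz).
(F1): fails — Rbc and Rca but not Rba.
(F2): ✓.
(F3): fails — Ruv and Rvw but not Ruw.
(F4): ✓.
Valid on: (F2), (F4).

(F2), (F4)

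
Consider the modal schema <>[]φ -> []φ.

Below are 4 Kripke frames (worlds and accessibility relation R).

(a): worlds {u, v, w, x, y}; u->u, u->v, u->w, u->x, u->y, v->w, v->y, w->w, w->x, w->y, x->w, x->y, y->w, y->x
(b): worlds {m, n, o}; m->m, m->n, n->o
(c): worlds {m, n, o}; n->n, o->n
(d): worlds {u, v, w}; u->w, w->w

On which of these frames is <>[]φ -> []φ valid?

(c), (d)

Frame correspondent (Sahlqvist): forall x forall y forall z (Rxy & Rxz -> Ryz) — i.e. the Euclidean property.
(a): fails — Ruv and Ruv but not Rvv.
(b): fails — Rmn and Rmn but not Rnn.
(c): condition met.
(d): condition met.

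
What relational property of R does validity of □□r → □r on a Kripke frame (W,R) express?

Suppose □□r→□r is valid. Take Rxy and set V(r)={w : xR²w}. Then □□r at x, so □r at x, so r at y, i.e. ∃z(Rxz∧Rzy).

density: ∀x ∀y (Rxy → ∃z (Rxz ∧ Rzy))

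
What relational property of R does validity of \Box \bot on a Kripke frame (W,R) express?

This schema is the Ver axiom.
Its frame correspondent is emptiness of R — \forall x \forall y \neg Rxy.

emptiness of R: \forall x \forall y \neg Rxy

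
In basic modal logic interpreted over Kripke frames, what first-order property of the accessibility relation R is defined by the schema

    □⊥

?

This is the Ver axiom.
It corresponds to emptiness of R: ∀x ∀y ¬Rxy.

emptiness of R: ∀x ∀y ¬Rxy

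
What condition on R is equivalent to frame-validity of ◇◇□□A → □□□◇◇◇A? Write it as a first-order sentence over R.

∀x ∀y ∀z ((xR²y ∧ xR³z) → ∃w (yR²w ∧ zR³w))

This is a Sahlqvist (Geach-type) schema ◇^2□^2A → □^3◇^3A.
Minimal-valuation argument: fix x; take any y with xR^2y and any z with xR^3z. Set V(A) to the set of worlds R-reachable from y in exactly 2 steps. Then □^2A holds at y, so the antecedent holds at x; validity forces ◇^3A at z, giving a w with zR^3w and yR^2w.
First-order correspondent: ∀x ∀y ∀z ((xR²y ∧ xR³z) → ∃w (yR²w ∧ zR³w)).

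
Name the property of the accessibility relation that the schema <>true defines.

◇⊤ holds at w iff w has a successor, so frame-validity of ◇⊤ is exactly seriality. Equivalently via □p → ◇p:
Suppose □p→◇p is valid. At any x set V(p)=W. Then □p at x, so ◇p at x, so x has a successor.

Seriality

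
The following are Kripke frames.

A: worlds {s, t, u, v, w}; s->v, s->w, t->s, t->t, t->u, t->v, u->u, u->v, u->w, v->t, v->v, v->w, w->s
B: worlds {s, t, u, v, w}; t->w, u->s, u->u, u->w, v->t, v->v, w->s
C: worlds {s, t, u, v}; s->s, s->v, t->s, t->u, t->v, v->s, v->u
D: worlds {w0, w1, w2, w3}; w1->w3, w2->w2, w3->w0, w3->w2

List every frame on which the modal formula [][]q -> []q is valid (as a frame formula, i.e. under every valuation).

none

The schema corresponds to density: forall x forall y (Rxy -> exists z (Rxz & Rzy)).
A: fails — Rws but no z with Rwz and Rzs.
B: fails — Rtw but no z with Rtz and Rzw.
C: fails — Rvu but no z with Rvz and Rzu.
D: fails — Rw3w0 but no z with Rw3z and Rzw0.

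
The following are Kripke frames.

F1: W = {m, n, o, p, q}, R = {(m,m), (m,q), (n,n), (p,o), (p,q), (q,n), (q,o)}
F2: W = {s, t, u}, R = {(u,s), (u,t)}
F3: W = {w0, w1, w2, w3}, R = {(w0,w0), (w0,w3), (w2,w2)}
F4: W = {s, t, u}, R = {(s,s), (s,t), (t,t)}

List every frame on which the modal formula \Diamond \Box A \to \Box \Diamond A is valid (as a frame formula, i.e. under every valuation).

F4

This is the axiom for convergence; its first-order frame correspondent is \forall x \forall y \forall z (Rxy \wedge Rxz \to \exists w (Ryw \wedge Rzw)).
F1: fails — Rmq and Rmm but q and m have no common successor.
F2: fails — Rus and Rus but s and s have no common successor.
F3: fails — Rw0w0 and Rw0w3 but w0 and w3 have no common successor.
F4: satisfies the condition.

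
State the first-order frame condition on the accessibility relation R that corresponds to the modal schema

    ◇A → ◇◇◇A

This is a Sahlqvist (Geach-type) schema ◇^1□^0A → □^0◇^3A.
First-order correspondent: ∀x ∀y (xRy → ∃w (y = w ∧ xR³w)).

∀x ∀y (xRy → ∃w (y = w ∧ xR³w))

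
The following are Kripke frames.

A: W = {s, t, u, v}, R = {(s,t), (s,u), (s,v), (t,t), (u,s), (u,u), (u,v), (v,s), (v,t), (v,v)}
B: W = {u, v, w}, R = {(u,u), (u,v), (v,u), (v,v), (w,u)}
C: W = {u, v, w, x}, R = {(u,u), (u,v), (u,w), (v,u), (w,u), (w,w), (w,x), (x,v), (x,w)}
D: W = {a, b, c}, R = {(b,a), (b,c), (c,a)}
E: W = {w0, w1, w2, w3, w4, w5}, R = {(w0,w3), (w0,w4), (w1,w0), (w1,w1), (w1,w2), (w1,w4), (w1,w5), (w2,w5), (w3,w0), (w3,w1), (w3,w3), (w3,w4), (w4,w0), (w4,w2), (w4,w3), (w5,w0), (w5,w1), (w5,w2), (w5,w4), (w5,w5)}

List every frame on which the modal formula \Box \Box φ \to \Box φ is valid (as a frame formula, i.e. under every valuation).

This is the axiom for density; its first-order frame correspondent is \forall x \forall y (Rxy \to \exists z (Rxz \wedge Rzy)).
A: holds.
B: holds.
C: fails — Rxv but no z with Rxz and Rzv.
D: fails — Rca but no z with Rcz and Rza.
E: fails — Rw4w2 but no z with Rw4z and Rzw2.

A, B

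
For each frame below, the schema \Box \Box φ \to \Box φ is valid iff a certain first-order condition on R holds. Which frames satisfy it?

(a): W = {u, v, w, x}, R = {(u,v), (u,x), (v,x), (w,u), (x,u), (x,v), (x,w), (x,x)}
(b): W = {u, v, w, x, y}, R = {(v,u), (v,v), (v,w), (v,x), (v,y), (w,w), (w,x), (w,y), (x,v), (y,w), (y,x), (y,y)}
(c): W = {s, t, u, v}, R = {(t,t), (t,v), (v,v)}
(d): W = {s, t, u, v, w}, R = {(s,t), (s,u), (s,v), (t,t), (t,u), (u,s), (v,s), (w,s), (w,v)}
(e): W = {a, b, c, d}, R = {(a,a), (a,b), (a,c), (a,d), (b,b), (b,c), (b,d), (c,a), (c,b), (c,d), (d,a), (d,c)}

(b), (c), (e)

Frame correspondent (Sahlqvist): \forall x \forall y (Rxy \to \exists z (Rxz \wedge Rzy)) — i.e. density.
(a): fails — Rwu but no z with Rwz and Rzu.
(b): condition met.
(c): condition met.
(d): fails — Rus but no z with Ruz and Rzs.
(e): condition met.
Valid on: (b), (c), (e).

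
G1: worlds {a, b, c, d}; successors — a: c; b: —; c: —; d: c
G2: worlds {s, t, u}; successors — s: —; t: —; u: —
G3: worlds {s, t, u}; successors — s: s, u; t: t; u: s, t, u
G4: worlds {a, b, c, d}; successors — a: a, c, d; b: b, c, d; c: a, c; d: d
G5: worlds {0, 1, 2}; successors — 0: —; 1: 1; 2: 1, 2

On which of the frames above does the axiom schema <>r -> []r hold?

G1, G2

Frame correspondent (Sahlqvist): forall x forall y forall z (Rxy & Rxz -> y = z) — i.e. partial functionality.
G1: condition met.
G2: condition met.
G3: fails — s sees both s and u.
G4: fails — a sees both a and c.
G5: fails — 2 sees both 1 and 2.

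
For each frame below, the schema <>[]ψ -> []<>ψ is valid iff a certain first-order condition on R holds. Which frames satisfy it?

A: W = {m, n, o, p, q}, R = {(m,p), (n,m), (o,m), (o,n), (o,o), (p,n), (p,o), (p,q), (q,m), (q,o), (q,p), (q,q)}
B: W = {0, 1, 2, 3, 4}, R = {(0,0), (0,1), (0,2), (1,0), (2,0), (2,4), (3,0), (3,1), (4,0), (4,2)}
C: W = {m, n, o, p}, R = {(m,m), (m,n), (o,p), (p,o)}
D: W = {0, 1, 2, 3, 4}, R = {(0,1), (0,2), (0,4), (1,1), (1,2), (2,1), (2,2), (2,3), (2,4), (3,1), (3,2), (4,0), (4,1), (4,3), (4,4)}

Frame correspondent (Sahlqvist): forall x forall y forall z (Rxy & Rxz -> exists w (Ryw & Rzw)) — i.e. convergence.
A: fails — Ron and Rom but n and m have no common successor.
B: ✓.
C: fails — Rmn and Rmn but n and n have no common successor.
D: ✓.

B, D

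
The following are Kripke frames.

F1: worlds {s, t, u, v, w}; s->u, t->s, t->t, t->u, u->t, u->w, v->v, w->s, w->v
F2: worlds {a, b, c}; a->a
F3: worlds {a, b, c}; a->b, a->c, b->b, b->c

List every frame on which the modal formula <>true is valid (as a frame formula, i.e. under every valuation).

This is the axiom for seriality; its first-order frame correspondent is forall x exists y Rxy.
F1: satisfies the condition.
F2: fails — world b has no successor.
F3: fails — world c has no successor.
Valid on: F1.

F1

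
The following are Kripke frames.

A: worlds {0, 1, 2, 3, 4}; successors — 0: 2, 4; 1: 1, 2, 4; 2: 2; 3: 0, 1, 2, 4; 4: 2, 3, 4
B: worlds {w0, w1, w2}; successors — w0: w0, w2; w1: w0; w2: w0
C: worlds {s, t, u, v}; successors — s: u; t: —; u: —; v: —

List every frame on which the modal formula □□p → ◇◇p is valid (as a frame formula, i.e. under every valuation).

A, B

Frame correspondent (Sahlqvist): ∀x ∃w (xR²w ∧ xR²w) — i.e. a generalized confluence (Geach) condition.
A: satisfies the condition.
B: satisfies the condition.
C: fails — at s but no w with sR²w and sR²w.
Valid on: A, B.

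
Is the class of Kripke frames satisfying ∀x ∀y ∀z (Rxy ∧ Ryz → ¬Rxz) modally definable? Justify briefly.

If a class were modally definable it would be closed under surjective bounded morphisms (Goldblatt–Thomason).
The 5-cycle (worlds w0,w1,w2,w3,w4 with w0→w1→w2→w3→w4→w0) is intransitive. Mapping every world to a single reflexive point • is a surjective bounded morphism; the reflexive point is not intransitive (R••∧R•• but R••).
Hence intransitivity is not modally definable.

No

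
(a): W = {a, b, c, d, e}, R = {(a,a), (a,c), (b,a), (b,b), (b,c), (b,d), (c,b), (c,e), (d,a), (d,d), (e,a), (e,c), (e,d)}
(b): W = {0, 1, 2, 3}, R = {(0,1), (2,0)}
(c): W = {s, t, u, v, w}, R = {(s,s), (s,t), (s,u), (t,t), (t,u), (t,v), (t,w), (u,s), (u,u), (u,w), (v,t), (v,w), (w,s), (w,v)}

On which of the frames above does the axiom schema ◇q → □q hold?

(b)

The schema corresponds to partial functionality: ∀x ∀y ∀z (Rxy ∧ Rxz → y = z).
(a): fails — a sees both a and c.
(b): holds.
(c): fails — s sees both s and t.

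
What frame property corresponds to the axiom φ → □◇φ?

symmetry: ∀x ∀y (Rxy → Ryx)

Suppose φ→□◇φ is valid. Take Rxy and set V(φ)={x}. Then φ at x, so □◇φ at x, so ◇φ at y, so some z with Ryz has φ; z=x, i.e. Ryx.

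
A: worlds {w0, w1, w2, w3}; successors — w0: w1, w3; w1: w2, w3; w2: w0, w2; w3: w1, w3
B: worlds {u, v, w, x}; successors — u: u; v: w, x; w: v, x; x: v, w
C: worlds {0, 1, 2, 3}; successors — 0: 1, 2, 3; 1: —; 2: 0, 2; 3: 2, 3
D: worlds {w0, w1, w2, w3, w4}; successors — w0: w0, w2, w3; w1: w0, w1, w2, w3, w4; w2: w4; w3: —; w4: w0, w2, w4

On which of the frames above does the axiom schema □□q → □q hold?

A, B, D

The schema corresponds to density: ∀x ∀y (Rxy → ∃z (Rxz ∧ Rzy)).
A: holds.
B: holds.
C: fails — R01 but no z with R0z and Rz1.
D: holds.
Valid on: A, B, D.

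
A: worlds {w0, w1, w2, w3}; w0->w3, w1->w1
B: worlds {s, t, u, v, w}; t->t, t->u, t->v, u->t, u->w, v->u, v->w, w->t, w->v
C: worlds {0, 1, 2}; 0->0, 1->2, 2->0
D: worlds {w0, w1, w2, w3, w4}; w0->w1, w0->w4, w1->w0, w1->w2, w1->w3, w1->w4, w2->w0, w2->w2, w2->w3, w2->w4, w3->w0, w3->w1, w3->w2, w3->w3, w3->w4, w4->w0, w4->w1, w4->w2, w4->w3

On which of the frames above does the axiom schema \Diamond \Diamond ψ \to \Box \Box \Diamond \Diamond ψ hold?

A, C, D

The schema corresponds to a generalized confluence (Geach) condition: \forall x \forall y \forall z ((x R^2 y \wedge x R^2 z) \to \exists w (y = w \wedge z R^2 w)).
A: holds.
B: fails — tR²u, tR²v but no w* with u=w* and vR²w*.
C: holds.
D: holds.
Valid on: A, C, D.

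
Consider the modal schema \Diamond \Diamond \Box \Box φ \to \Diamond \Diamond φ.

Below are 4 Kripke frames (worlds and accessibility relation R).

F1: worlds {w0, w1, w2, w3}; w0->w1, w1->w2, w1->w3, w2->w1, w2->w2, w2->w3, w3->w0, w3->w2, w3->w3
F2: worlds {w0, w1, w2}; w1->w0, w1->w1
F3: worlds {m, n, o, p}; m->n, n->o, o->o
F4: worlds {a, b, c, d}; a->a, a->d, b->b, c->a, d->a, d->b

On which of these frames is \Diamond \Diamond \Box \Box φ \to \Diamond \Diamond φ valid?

This is the axiom for a generalized confluence (Geach) condition; its first-order frame correspondent is \forall x \forall y (x R^2 y \to \exists w (y R^2 w \wedge x R^2 w)).
F1: condition met.
F2: fails — w1R²w0 but no w with w0R²w and w1R²w.
F3: condition met.
F4: condition met.

F1, F3, F4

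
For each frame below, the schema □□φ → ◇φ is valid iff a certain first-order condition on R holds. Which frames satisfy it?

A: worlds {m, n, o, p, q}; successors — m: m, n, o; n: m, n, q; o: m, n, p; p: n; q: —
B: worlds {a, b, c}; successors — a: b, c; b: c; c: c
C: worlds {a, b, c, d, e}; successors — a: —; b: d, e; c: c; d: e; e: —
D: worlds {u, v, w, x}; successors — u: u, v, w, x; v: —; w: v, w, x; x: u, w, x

B

Frame correspondent (Sahlqvist): ∀x ∃w (xR²w ∧ xRw) — i.e. a generalized confluence (Geach) condition.
A: fails — at q but no w with qR²w and qRw.
B: holds.
C: fails — at a but no w with aR²w and aRw.
D: fails — at v but no t with vR²t and vRt.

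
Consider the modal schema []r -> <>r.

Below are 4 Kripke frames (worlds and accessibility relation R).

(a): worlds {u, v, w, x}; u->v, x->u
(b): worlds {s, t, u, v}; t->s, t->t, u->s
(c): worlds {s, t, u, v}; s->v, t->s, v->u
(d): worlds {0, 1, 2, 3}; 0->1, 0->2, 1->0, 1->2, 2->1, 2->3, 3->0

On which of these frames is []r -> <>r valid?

(d)

Frame correspondent (Sahlqvist): forall x exists y Rxy — i.e. seriality.
(a): fails — world v has no successor.
(b): fails — world s has no successor.
(c): fails — world u has no successor.
(d): condition met.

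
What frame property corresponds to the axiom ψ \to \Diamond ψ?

Reflexivity

Replacing ψ by ¬ψ and contraposing gives the equivalent schema □ψ → ψ.
Suppose □ψ→ψ is valid. At any x set V(ψ)={w : Rxw}. Then □ψ holds at x, so ψ holds at x, i.e. Rxx.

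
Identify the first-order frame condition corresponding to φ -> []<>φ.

Suppose φ→□◇φ is valid. Take Rxy and set V(φ)={x}. Then φ at x, so □◇φ at x, so ◇φ at y, so some z with Ryz has φ; z=x, i.e. Ryx.

symmetry: forall x forall y (Rxy -> Ryx)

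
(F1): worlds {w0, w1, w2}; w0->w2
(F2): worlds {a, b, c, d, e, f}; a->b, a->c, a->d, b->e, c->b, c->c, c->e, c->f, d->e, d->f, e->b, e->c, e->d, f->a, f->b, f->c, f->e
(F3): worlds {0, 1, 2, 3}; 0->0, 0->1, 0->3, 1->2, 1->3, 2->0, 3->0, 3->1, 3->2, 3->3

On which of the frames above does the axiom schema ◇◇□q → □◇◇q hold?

(F1), (F3)

This is the axiom for a generalized confluence (Geach) condition; its first-order frame correspondent is ∀x ∀y ∀z ((xR²y ∧ xRz) → ∃w (yRw ∧ zR²w)).
(F1): condition met.
(F2): fails — aR²b, aRb but no w with bRw and bR²w.
(F3): condition met.
Valid on: (F1), (F3).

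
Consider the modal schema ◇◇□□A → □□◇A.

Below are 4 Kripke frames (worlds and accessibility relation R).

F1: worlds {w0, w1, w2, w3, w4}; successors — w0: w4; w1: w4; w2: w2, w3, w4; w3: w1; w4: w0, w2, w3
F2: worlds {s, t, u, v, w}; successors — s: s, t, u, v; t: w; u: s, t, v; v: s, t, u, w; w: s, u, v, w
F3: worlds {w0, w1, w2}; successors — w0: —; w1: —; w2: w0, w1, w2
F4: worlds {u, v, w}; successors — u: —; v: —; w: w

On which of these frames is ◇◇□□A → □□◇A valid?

F2, F4

This is the axiom for a generalized confluence (Geach) condition; its first-order frame correspondent is ∀x ∀y ∀z ((xR²y ∧ xR²z) → ∃w (yR²w ∧ zRw)).
F1: fails — w0R²w0, w0R²w0 but no w with w0R²w and w0Rw.
F2: holds.
F3: fails — w2R²w0, w2R²w0 but no w with w0R²w and w0Rw.
F4: holds.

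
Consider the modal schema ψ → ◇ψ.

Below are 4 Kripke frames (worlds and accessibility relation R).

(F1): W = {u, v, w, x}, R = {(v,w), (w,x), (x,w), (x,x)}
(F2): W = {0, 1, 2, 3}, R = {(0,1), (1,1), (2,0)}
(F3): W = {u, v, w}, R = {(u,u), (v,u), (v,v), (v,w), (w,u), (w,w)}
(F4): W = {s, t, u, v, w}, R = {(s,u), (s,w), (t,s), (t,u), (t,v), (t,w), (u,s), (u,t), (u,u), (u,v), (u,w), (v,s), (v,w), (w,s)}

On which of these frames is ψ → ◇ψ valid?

(F3)

This is the axiom for a generalized confluence (Geach) condition; its first-order frame correspondent is ∀x ∃w (x = w ∧ xRw).
(F1): fails — at u but no t with u=t and uRt.
(F2): fails — at 0 but no w with 0=w and 0Rw.
(F3): satisfies the condition.
(F4): fails — at s but no w* with s=w* and sRw*.
Valid on: (F3).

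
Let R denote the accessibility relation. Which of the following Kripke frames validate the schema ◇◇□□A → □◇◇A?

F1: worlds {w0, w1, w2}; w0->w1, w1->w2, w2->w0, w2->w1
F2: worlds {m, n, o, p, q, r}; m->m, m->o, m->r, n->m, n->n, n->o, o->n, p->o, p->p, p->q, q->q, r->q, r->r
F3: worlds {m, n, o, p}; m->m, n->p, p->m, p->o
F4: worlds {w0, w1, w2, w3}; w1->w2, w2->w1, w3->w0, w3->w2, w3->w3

Frame correspondent (Sahlqvist): ∀x ∀y ∀z ((xR²y ∧ xRz) → ∃w (yR²w ∧ zR²w)) — i.e. a generalized confluence (Geach) condition.
F1: fails — w2R²w1, w2Rw0 but no w with w1R²w and w0R²w.
F2: fails — mR²o, mRr but no w with oR²w and rR²w.
F3: fails — nR²o, nRp but no w with oR²w and pR²w.
F4: fails — w1R²w1, w1Rw2 but no w with w1R²w and w2R²w.
Valid on no frame.

none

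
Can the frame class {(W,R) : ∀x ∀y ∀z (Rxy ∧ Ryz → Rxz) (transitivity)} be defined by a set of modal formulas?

Definable; □q → □□q defines it

The condition is transitivity. A defining modal formula is □q → □□q.
Suppose □q→□□q is valid. Take Rxy, Ryz and set V(q)={w : Rxw}. Then □q at x, so □□q at x, so □q at y, so q at z, i.e. Rxz.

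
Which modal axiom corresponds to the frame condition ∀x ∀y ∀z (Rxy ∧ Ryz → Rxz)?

□ψ → □□ψ

A defining formula is □ψ → □□ψ (the 4 axiom).
Suppose □ψ→□□ψ is valid. Take Rxy, Ryz and set V(ψ)={w : Rxw}. Then □ψ at x, so □□ψ at x, so □ψ at y, so ψ at z, i.e. Rxz.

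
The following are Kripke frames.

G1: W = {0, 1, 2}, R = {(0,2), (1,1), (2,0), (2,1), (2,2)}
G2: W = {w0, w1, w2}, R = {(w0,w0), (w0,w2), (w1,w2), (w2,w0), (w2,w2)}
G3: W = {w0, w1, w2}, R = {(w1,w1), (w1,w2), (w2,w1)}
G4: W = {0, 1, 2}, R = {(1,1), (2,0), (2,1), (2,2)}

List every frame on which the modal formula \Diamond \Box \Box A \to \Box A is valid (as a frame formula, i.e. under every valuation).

This is the axiom for a generalized confluence (Geach) condition; its first-order frame correspondent is \forall x \forall y \forall z ((xRy \wedge xRz) \to \exists w (y R^2 w \wedge z = w)).
G1: fails — 2R1, 2R0 but no w with 1R²w and 0=w.
G2: ✓.
G3: ✓.
G4: fails — 2R0, 2R0 but no w with 0R²w and 0=w.

G2, G3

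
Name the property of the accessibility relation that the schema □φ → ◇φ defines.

Suppose □φ→◇φ is valid. At any x set V(φ)=W. Then □φ at x, so ◇φ at x, so x has a successor.

seriality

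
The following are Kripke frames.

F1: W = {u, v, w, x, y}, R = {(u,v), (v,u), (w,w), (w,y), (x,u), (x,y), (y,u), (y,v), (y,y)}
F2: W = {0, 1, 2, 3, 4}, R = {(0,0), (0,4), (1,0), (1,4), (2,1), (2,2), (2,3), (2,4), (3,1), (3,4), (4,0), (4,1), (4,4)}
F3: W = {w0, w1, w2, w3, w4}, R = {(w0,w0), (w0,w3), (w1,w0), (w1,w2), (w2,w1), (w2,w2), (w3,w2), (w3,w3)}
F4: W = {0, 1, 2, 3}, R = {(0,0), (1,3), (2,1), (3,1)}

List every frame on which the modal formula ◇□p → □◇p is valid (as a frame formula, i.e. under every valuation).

This is the axiom for convergence; its first-order frame correspondent is ∀x ∀y ∀z (Rxy ∧ Rxz → ∃w (Ryw ∧ Rzw)).
F1: fails — Ryv and Ryu but v and u have no common successor.
F2: ✓.
F3: fails — Rw1w2 and Rw1w0 but w2 and w0 have no common successor.
F4: ✓.
Valid on: F2, F4.

F2, F4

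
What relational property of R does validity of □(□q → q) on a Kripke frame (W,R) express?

shift-reflexivity: ∀x ∀y (Rxy → Ryy)

Suppose □(□q→q) is valid. Take Rxy and set V(q)={w : Ryw}. Then at y, □q holds; since □(□q→q) at x, □q→q at y, so q at y, i.e. Ryy.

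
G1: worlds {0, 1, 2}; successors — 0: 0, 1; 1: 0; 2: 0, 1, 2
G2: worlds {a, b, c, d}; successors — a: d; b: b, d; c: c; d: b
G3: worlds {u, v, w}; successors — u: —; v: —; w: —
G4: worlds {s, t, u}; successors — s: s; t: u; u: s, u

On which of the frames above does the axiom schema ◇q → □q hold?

G3

Frame correspondent (Sahlqvist): ∀x ∀y ∀z (Rxy ∧ Rxz → y = z) — i.e. partial functionality.
G1: fails — 0 sees both 0 and 1.
G2: fails — b sees both b and d.
G3: ✓.
G4: fails — u sees both s and u.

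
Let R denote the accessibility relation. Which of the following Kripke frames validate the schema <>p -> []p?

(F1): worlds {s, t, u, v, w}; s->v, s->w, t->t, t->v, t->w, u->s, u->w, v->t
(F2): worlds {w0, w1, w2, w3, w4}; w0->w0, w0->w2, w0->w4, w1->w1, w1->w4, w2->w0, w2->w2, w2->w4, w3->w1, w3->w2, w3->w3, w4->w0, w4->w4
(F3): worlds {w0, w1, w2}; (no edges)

(F3)

Frame correspondent (Sahlqvist): forall x forall y forall z (Rxy & Rxz -> y = z) — i.e. partial functionality.
(F1): fails — s sees both v and w.
(F2): fails — w0 sees both w0 and w2.
(F3): satisfies the condition.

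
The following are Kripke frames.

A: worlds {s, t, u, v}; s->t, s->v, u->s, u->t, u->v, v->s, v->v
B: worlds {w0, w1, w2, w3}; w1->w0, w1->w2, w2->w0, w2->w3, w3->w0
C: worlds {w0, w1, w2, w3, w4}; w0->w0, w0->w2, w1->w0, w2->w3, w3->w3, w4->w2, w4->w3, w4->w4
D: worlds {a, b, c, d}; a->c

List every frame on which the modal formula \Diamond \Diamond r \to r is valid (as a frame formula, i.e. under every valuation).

D

The schema corresponds to a generalized confluence (Geach) condition: \forall x \forall y (x R^2 y \to \exists w (y = w \wedge x = w)).
A: fails — sR²v but v ≠ s.
B: fails — w1R²w0 but w0 ≠ w1.
C: fails — w0R²w2 but w2 ≠ w0.
D: ✓.
Valid on: D.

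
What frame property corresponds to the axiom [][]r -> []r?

Suppose □□r→□r is valid. Take Rxy and set V(r)={w : xR²w}. Then □□r at x, so □r at x, so r at y, i.e. ∃z(Rxz∧Rzy).

Density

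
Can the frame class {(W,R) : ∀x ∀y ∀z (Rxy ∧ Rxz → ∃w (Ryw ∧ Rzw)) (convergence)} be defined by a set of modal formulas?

Yes, by ◇□r → □◇r

Yes: it is convergence, defined by the .2 schema ◇□r → □◇r.
Suppose ◇□r→□◇r is valid. Take Rxy, Rxz and set V(r)={w : Ryw}. Then □r at y so ◇□r at x, so □◇r at x, so ◇r at z, giving w with Rzw and Ryw.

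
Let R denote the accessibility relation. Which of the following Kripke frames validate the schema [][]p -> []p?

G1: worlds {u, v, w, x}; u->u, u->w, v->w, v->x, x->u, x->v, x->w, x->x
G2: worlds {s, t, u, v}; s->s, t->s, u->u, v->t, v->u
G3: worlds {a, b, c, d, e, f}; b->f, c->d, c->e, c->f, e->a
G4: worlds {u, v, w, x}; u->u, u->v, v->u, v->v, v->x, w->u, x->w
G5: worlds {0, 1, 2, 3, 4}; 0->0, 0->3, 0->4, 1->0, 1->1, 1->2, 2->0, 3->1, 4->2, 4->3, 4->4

Frame correspondent (Sahlqvist): forall x forall y (Rxy -> exists z (Rxz & Rzy)) — i.e. density.
G1: satisfies the condition.
G2: fails — Rvt but no z with Rvz and Rzt.
G3: fails — Rcd but no z with Rcz and Rzd.
G4: fails — Rxw but no z with Rxz and Rzw.
G5: satisfies the condition.

G1, G5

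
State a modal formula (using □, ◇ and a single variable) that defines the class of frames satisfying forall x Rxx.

This is reflexivity; the standard corresponding axiom is T: □s → s.
Suppose □s→s is valid. At any x set V(s)={w : Rxw}. Then □s holds at x, so s holds at x, i.e. Rxx.

□s → s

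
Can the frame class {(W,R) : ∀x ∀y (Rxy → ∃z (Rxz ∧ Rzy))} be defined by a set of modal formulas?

The condition is density. A defining modal formula is □□q → □q.
Suppose □□q→□q is valid. Take Rxy and set V(q)={w : xR²w}. Then □□q at x, so □q at x, so q at y, i.e. ∃z(Rxz∧Rzy).

Yes — defined by □□q → □q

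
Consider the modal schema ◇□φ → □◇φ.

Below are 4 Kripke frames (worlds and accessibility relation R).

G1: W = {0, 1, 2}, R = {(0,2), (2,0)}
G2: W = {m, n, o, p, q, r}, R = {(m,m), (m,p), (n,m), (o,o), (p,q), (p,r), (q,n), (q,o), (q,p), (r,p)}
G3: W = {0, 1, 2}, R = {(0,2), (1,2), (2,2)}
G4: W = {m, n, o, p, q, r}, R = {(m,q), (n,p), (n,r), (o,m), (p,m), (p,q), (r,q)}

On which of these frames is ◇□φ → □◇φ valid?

G1, G3

Frame correspondent (Sahlqvist): ∀x ∀y ∀z (Rxy ∧ Rxz → ∃w (Ryw ∧ Rzw)) — i.e. convergence.
G1: ✓.
G2: fails — Rmm and Rmp but m and p have no common successor.
G3: ✓.
G4: fails — Rmq and Rmq but q and q have no common successor.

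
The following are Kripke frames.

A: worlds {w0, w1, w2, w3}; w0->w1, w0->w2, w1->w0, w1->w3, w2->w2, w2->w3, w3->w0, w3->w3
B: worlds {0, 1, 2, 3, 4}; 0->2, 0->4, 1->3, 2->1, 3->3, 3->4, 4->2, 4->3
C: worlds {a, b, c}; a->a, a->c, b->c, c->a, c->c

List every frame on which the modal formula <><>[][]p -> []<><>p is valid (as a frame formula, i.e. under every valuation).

Frame correspondent (Sahlqvist): forall x forall y forall z ((x R^2 y & xRz) -> exists w (y R^2 w & z R^2 w)) — i.e. a generalized confluence (Geach) condition.
A: holds.
B: holds.
C: holds.
Valid on: A, B, C.

A, B, C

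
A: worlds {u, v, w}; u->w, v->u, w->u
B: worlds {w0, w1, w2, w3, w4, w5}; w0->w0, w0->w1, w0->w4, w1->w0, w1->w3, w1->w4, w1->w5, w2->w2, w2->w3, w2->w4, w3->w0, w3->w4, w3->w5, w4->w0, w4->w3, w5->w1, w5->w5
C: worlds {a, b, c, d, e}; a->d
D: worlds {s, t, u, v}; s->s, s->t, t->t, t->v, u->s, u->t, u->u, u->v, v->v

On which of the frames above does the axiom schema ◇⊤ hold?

A, B, D

This is the axiom for seriality; its first-order frame correspondent is ∀x ∃y Rxy.
A: satisfies the condition.
B: satisfies the condition.
C: fails — world b has no successor.
D: satisfies the condition.
Valid on: A, B, D.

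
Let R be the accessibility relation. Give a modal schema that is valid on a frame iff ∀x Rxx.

The condition is reflexivity. The T schema □s → s defines it.

□s → s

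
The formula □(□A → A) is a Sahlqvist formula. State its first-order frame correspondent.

Suppose □(□A→A) is valid. Take Rxy and set V(A)={w : Ryw}. Then at y, □A holds; since □(□A→A) at x, □A→A at y, so A at y, i.e. Ryy.

shift-reflexivity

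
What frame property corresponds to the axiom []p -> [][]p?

Transitivity

Suppose □p→□□p is valid. Take Rxy, Ryz and set V(p)={w : Rxw}. Then □p at x, so □□p at x, so □p at y, so p at z, i.e. Rxz.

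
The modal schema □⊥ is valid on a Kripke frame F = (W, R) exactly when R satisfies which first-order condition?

Emptiness of R

□⊥ is valid iff no world has any successor (otherwise □⊥ fails at any world with one).
The converse is a direct semantic check.
Frame condition: ∀x ∀y ¬Rxy.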